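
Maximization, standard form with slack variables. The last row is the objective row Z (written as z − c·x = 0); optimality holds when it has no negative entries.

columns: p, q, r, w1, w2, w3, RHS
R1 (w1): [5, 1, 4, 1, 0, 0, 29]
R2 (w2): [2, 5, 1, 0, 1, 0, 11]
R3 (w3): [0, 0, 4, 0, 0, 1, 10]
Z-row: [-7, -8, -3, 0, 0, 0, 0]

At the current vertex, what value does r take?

r is not in the basis, so in the current basic feasible solution r = 0.

0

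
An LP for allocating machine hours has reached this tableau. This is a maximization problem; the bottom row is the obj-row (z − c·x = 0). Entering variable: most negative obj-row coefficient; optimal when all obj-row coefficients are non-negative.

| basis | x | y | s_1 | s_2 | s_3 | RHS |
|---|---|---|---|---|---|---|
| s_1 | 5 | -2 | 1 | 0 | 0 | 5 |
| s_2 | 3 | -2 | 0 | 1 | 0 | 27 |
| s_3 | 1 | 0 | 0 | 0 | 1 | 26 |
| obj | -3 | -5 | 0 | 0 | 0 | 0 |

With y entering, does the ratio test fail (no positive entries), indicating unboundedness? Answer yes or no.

yes

Every constraint-row entry in column y is ≤ 0, so increasing y is unbounded.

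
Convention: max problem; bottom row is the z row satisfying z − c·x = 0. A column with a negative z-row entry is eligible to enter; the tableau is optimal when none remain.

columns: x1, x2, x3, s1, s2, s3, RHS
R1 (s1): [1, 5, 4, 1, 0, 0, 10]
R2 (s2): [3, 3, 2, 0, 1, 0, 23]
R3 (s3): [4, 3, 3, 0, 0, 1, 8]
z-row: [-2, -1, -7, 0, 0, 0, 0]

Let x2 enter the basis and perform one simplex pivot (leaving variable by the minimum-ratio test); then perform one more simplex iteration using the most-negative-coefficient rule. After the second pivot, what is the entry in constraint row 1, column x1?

Ratio test on column x2 — row 1: 10/5 = 2; row 2: 23/3 = 23/3; row 3: 8/3 = 8/3. Minimum is 2 at row 1 (s1 leaves); pivot element 5.
Divide row 1 by 5; eliminate column x2 from the other rows.
Second iteration: most negative z-row entry is -31/5 in column x3, so x3 enters.
Ratio test on column x3 — row 1: 2/(4/5) = 5/2; row 2: entry -2/5 ≤ 0; row 3: 2/(3/5) = 10/3. Minimum is 5/2 at row 1 (x2 leaves); pivot element 4/5.
Divide row 1 by 4/5; eliminate column x3 from the other rows.
After both pivots, the entry at constraint row 1, column x1 is 1/4.

1/4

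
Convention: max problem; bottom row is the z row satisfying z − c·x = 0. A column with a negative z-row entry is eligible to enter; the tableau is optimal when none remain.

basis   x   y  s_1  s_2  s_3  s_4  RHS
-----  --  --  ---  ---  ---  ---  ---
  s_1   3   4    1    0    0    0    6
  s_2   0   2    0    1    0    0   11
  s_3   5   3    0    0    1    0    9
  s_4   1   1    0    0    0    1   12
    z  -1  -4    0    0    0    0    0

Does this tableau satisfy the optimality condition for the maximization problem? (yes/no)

no

The z-row has a negative entry -4 in column y, so it is not optimal.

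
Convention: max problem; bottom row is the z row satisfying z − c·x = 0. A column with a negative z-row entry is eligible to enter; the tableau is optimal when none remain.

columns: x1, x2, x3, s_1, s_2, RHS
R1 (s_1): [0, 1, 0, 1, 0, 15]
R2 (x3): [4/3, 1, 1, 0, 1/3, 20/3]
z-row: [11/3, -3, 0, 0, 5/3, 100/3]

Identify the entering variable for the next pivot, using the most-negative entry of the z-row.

Negative z-row entries: x2: -3.
The most negative is -3 in column x2, so x2 enters.

x2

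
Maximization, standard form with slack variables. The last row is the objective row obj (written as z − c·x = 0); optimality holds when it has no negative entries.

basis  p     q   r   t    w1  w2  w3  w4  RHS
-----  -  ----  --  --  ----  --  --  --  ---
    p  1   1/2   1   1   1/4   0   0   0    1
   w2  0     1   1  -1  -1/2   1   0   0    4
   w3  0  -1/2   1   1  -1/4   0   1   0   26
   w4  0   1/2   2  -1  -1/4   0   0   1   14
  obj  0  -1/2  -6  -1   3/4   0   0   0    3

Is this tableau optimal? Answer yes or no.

no

The obj-row has a negative entry -6 in column r, so it is not optimal.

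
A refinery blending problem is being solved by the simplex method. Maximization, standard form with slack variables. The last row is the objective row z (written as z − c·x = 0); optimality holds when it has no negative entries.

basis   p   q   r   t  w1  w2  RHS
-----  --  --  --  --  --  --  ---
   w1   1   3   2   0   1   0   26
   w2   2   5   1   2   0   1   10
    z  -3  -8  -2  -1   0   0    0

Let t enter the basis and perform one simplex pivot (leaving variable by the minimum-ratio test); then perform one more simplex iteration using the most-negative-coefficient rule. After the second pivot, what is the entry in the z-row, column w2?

Ratio test on column t — row 1: entry 0 ≤ 0; row 2: 10/2 = 5. Minimum is 5 at row 2 (w2 leaves); pivot element 2.
Divide row 2 by 2; eliminate column t from the other rows.
Second iteration: most negative z-row entry is -11/2 in column q, so q enters.
Ratio test on column q — row 1: 26/3 = 26/3; row 2: 5/(5/2) = 2. Minimum is 2 at row 2 (t leaves); pivot element 5/2.
Divide row 2 by 5/2; eliminate column q from the other rows.
After both pivots, the entry at the z-row, column w2 is 8/5.

8/5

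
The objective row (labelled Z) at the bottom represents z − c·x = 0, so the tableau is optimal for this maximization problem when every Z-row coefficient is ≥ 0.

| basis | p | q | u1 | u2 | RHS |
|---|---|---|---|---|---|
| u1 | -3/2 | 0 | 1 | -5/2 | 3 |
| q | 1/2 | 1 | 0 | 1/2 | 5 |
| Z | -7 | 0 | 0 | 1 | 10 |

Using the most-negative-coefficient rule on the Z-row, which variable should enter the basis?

p

Negative Z-row entries: p: -7.
The most negative is -7 in column p, so p enters.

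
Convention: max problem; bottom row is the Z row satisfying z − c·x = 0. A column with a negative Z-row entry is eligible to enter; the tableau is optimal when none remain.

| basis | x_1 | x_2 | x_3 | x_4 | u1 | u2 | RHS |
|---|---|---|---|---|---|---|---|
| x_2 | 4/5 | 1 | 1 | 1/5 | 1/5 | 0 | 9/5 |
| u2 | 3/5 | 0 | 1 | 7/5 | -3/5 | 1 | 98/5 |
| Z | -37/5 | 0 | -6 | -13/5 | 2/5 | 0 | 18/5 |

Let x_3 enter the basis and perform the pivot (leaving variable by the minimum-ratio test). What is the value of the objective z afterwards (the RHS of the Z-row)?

Ratio test on column x_3 — row 1: (9/5)/1 = 9/5; row 2: (98/5)/1 = 98/5. Minimum is 9/5 at row 1 (x_2 leaves); pivot element 1.
Pivot on row 1; the Z-row RHS becomes 18/5 − (-6)·(9/5) = 72/5.

72/5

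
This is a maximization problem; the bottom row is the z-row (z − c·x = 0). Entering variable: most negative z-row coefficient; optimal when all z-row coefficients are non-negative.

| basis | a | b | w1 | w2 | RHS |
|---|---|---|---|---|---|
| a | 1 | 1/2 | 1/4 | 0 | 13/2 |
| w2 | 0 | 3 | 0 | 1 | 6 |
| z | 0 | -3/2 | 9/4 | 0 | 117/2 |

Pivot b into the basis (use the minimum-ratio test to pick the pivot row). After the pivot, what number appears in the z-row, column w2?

1/2

Ratio test on column b — row 1: (13/2)/(1/2) = 13; row 2: 6/3 = 2. Minimum is 2 at row 2 (w2 leaves); pivot element 3.
Divide row 2 by 3; eliminate column b from the other rows.
z-row update in column w2: 0 − (-3/2)·(1/3) = 1/2.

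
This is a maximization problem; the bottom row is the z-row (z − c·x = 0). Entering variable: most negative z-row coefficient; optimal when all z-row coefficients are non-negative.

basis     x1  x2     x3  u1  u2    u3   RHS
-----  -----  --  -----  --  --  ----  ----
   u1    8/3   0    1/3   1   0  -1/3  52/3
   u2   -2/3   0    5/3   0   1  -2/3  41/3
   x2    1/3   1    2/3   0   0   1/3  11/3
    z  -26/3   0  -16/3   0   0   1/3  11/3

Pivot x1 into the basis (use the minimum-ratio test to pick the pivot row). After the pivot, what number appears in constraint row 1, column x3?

1/8

Ratio test on column x1 — row 1: (52/3)/(8/3) = 13/2; row 2: entry -2/3 ≤ 0; row 3: (11/3)/(1/3) = 11. Minimum is 13/2 at row 1 (u1 leaves); pivot element 8/3.
Divide row 1 by 8/3; eliminate column x1 from the other rows.
In the new row 1, the x3 entry is the old entry divided by the pivot: (1/3)/(8/3) = 1/8.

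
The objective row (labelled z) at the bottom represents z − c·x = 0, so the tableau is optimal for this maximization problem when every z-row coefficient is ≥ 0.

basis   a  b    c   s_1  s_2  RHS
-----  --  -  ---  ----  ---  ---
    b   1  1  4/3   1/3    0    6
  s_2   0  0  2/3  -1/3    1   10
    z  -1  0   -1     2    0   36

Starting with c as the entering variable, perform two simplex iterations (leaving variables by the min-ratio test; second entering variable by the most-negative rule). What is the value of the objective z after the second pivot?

42

Ratio test on column c — row 1: 6/(4/3) = 9/2; row 2: 10/(2/3) = 15. Minimum is 9/2 at row 1 (b leaves); pivot element 4/3.
Pivot on row 1; the z-row RHS becomes 36 − (-1)·(9/2) = 81/2.
Next entering variable (most negative z-row entry -1/4): a.
Ratio test on column a — row 1: (9/2)/(3/4) = 6; row 2: entry -1/2 ≤ 0. Minimum is 6 at row 1 (c leaves); pivot element 3/4.
After the second pivot the z-row RHS is 81/2 − (-1/4)·6 = 42.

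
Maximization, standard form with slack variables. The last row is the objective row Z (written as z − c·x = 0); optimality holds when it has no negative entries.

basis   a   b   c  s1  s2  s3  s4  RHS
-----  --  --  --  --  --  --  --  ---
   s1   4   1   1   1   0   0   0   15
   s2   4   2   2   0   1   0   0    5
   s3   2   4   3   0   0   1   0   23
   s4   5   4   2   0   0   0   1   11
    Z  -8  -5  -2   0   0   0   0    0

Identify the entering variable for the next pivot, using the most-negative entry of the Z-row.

a

Negative Z-row entries: a: -8, b: -5, c: -2.
The most negative is -8 in column a, so a enters.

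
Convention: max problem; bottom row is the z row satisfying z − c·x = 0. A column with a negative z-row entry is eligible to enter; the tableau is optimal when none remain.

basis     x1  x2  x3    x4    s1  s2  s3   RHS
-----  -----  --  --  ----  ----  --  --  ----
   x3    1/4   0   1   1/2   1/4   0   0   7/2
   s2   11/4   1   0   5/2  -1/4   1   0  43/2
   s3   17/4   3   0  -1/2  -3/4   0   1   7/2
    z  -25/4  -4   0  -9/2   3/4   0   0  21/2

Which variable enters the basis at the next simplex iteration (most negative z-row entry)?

x1

Negative z-row entries: x1: -25/4, x2: -4, x4: -9/2.
The most negative is -25/4 in column x1, so x1 enters.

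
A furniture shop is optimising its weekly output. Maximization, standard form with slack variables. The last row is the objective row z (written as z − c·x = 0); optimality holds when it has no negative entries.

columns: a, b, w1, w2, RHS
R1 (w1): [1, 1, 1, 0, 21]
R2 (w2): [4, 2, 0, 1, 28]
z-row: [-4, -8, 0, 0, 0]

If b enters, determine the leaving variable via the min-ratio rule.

Column b entries and ratios — w1: 21/1 = 21; w2: 28/2 = 14.
Smallest ratio is 14 in the row of w2, so w2 leaves.

w2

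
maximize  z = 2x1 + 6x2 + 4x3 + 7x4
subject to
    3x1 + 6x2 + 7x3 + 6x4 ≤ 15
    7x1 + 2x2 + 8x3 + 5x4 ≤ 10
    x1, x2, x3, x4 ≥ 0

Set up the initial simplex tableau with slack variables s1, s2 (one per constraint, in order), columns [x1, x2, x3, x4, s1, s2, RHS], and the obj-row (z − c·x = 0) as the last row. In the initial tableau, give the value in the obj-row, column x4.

-7

The obj-row carries the negated objective coefficients: the x4 entry is -7.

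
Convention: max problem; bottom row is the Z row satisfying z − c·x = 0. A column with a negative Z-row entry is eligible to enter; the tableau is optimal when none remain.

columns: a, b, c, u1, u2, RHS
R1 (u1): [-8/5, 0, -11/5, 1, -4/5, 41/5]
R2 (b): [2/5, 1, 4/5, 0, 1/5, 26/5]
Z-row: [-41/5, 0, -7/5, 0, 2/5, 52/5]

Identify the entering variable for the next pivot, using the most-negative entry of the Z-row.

Negative Z-row entries: a: -41/5, c: -7/5.
The most negative is -41/5 in column a, so a enters.

a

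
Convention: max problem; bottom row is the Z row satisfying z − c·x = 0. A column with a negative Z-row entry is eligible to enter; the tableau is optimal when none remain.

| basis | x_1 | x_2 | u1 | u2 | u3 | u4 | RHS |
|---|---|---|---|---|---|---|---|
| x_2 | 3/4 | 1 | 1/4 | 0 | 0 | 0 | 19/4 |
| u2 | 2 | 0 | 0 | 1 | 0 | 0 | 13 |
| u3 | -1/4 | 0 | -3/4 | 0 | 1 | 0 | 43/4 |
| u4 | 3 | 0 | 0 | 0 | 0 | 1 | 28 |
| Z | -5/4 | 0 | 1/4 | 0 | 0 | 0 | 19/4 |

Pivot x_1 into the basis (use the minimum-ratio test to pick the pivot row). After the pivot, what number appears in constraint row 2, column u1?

Ratio test on column x_1 — row 1: (19/4)/(3/4) = 19/3; row 2: 13/2 = 13/2; row 3: entry -1/4 ≤ 0; row 4: 28/3 = 28/3. Minimum is 19/3 at row 1 (x_2 leaves); pivot element 3/4.
Divide row 1 by 3/4; eliminate column x_1 from the other rows.
Row 2 update in column u1: 0 − 2·(1/3) = -2/3.

-2/3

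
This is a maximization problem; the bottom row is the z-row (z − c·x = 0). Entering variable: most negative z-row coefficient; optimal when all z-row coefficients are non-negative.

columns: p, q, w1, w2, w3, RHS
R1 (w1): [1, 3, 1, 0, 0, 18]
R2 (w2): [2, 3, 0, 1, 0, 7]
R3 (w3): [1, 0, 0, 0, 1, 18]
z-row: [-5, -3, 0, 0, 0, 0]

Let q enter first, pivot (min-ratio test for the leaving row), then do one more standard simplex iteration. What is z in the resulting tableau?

35/2

Ratio test on column q — row 1: 18/3 = 6; row 2: 7/3 = 7/3; row 3: entry 0 ≤ 0. Minimum is 7/3 at row 2 (w2 leaves); pivot element 3.
Pivot on row 2; the z-row RHS becomes 0 − (-3)·(7/3) = 7.
Next entering variable (most negative z-row entry -3): p.
Ratio test on column p — row 1: entry -1 ≤ 0; row 2: (7/3)/(2/3) = 7/2; row 3: 18/1 = 18. Minimum is 7/2 at row 2 (q leaves); pivot element 2/3.
After the second pivot the z-row RHS is 7 − (-3)·(7/2) = 35/2.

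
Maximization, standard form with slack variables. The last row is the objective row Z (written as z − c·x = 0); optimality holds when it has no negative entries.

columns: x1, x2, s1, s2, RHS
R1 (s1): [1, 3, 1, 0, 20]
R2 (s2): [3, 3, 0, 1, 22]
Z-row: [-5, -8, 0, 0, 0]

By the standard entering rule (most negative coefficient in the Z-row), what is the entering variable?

Negative Z-row entries: x1: -5, x2: -8.
The most negative is -8 in column x2, so x2 enters.

x2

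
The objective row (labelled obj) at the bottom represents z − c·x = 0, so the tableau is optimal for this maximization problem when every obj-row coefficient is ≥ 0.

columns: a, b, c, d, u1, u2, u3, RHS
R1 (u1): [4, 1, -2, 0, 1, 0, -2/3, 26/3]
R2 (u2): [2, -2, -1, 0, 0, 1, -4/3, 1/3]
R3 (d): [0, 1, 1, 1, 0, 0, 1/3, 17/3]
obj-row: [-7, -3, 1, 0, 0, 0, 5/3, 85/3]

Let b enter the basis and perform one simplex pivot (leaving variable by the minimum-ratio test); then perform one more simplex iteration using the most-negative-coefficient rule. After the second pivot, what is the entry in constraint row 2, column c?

5/2

Ratio test on column b — row 1: (26/3)/1 = 26/3; row 2: entry -2 ≤ 0; row 3: (17/3)/1 = 17/3. Minimum is 17/3 at row 3 (d leaves); pivot element 1.
Divide row 3 by 1; eliminate column b from the other rows.
Second iteration: most negative obj-row entry is -7 in column a, so a enters.
Ratio test on column a — row 1: 3/4 = 3/4; row 2: (35/3)/2 = 35/6; row 3: entry 0 ≤ 0. Minimum is 3/4 at row 1 (u1 leaves); pivot element 4.
Divide row 1 by 4; eliminate column a from the other rows.
After both pivots, the entry at constraint row 2, column c is 5/2.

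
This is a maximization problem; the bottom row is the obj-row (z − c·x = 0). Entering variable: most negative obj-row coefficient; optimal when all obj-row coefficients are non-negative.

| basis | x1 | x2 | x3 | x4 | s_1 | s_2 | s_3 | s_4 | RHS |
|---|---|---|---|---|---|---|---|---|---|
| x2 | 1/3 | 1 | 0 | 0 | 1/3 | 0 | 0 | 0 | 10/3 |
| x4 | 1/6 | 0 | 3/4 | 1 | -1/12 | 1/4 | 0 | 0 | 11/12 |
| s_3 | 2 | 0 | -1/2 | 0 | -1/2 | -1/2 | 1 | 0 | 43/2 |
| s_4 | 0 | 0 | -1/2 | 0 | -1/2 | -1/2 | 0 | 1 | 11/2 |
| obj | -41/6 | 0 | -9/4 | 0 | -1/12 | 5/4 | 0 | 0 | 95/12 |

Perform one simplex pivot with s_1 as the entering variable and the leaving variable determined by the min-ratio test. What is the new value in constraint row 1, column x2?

Ratio test on column s_1 — row 1: (10/3)/(1/3) = 10; row 2: entry -1/12 ≤ 0; row 3: entry -1/2 ≤ 0; row 4: entry -1/2 ≤ 0. Minimum is 10 at row 1 (x2 leaves); pivot element 1/3.
Divide row 1 by 1/3; eliminate column s_1 from the other rows.
In the new row 1, the x2 entry is the old entry divided by the pivot: 1/(1/3) = 3.

3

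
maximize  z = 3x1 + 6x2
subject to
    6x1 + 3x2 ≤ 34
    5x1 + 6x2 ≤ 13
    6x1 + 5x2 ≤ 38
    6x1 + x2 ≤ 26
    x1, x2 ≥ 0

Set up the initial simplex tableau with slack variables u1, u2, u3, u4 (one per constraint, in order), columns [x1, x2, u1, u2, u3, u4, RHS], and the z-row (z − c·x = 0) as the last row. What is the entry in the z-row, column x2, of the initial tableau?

The z-row carries the negated objective coefficients: the x2 entry is -6.

-6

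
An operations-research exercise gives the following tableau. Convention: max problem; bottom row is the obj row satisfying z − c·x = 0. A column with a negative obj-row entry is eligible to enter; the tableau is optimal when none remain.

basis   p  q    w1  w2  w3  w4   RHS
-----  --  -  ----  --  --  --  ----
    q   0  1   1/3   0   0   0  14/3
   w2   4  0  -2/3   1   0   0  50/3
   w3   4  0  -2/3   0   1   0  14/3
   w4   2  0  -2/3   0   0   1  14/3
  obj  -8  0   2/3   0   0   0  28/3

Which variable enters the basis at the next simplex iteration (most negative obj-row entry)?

p

Negative obj-row entries: p: -8.
The most negative is -8 in column p, so p enters.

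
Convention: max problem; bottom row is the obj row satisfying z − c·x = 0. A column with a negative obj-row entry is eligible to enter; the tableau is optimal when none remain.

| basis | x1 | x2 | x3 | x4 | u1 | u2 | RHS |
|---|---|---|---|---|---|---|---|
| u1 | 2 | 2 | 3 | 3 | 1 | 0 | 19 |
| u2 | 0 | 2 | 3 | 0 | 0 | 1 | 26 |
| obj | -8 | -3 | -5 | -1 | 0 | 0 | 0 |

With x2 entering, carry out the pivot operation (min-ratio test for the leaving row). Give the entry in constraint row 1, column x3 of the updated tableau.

Ratio test on column x2 — row 1: 19/2 = 19/2; row 2: 26/2 = 13. Minimum is 19/2 at row 1 (u1 leaves); pivot element 2.
Divide row 1 by 2; eliminate column x2 from the other rows.
In the new row 1, the x3 entry is the old entry divided by the pivot: 3/2 = 3/2.

3/2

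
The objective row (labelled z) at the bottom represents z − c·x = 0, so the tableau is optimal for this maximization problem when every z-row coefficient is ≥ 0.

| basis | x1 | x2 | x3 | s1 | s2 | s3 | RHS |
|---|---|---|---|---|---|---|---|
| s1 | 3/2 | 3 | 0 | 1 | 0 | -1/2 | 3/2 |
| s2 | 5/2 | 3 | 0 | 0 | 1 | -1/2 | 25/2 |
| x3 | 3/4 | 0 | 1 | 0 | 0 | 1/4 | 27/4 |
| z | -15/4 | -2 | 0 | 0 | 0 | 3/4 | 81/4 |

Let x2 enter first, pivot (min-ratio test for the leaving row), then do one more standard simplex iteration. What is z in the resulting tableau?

Ratio test on column x2 — row 1: (3/2)/3 = 1/2; row 2: (25/2)/3 = 25/6; row 3: entry 0 ≤ 0. Minimum is 1/2 at row 1 (s1 leaves); pivot element 3.
Pivot on row 1; the z-row RHS becomes 81/4 − (-2)·(1/2) = 85/4.
Next entering variable (most negative z-row entry -11/4): x1.
Ratio test on column x1 — row 1: (1/2)/(1/2) = 1; row 2: 11/1 = 11; row 3: (27/4)/(3/4) = 9. Minimum is 1 at row 1 (x2 leaves); pivot element 1/2.
After the second pivot the z-row RHS is 85/4 − (-11/4)·1 = 24.

24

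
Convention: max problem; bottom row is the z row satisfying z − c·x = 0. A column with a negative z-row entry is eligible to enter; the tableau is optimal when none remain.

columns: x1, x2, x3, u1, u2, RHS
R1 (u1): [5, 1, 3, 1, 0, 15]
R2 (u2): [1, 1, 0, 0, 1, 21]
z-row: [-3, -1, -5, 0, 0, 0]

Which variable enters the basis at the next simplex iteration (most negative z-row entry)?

Negative z-row entries: x1: -3, x2: -1, x3: -5.
The most negative is -5 in column x3, so x3 enters.

x3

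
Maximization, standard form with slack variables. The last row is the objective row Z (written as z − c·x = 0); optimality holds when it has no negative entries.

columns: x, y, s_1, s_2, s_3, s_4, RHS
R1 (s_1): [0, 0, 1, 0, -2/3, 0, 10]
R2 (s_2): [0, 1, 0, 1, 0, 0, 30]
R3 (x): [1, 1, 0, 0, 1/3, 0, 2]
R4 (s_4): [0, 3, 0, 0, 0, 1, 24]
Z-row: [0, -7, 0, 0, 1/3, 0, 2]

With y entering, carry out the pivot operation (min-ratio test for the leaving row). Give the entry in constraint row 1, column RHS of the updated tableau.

10

Ratio test on column y — row 1: entry 0 ≤ 0; row 2: 30/1 = 30; row 3: 2/1 = 2; row 4: 24/3 = 8. Minimum is 2 at row 3 (x leaves); pivot element 1.
Divide row 3 by 1; eliminate column y from the other rows.
Row 1 update in column RHS: 10 − 0·2 = 10.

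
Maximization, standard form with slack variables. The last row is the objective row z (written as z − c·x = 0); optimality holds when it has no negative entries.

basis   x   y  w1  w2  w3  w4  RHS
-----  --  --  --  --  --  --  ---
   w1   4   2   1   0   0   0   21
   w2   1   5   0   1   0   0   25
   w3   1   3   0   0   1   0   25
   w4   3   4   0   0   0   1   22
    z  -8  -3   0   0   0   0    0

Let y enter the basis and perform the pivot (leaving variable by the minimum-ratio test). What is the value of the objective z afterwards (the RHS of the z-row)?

15

Ratio test on column y — row 1: 21/2 = 21/2; row 2: 25/5 = 5; row 3: 25/3 = 25/3; row 4: 22/4 = 11/2. Minimum is 5 at row 2 (w2 leaves); pivot element 5.
Pivot on row 2; the z-row RHS becomes 0 − (-3)·5 = 15.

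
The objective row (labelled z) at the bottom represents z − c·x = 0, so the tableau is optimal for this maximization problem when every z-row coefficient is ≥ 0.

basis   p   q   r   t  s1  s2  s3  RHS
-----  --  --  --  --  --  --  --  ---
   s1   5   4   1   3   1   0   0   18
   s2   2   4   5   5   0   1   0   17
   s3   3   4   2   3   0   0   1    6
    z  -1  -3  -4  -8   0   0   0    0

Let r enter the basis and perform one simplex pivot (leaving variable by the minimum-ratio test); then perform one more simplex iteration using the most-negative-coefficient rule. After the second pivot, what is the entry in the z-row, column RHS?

16

Ratio test on column r — row 1: 18/1 = 18; row 2: 17/5 = 17/5; row 3: 6/2 = 3. Minimum is 3 at row 3 (s3 leaves); pivot element 2.
Divide row 3 by 2; eliminate column r from the other rows.
Second iteration: most negative z-row entry is -2 in column t, so t enters.
Ratio test on column t — row 1: 15/(3/2) = 10; row 2: entry -5/2 ≤ 0; row 3: 3/(3/2) = 2. Minimum is 2 at row 3 (r leaves); pivot element 3/2.
Divide row 3 by 3/2; eliminate column t from the other rows.
After both pivots, the entry at the z-row, column RHS is 16.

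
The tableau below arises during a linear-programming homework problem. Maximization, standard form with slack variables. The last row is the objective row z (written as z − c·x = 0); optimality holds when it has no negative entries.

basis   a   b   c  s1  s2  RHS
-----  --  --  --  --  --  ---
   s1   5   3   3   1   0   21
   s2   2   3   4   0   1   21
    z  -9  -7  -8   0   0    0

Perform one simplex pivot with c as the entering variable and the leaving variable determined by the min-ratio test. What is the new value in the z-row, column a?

-5

Ratio test on column c — row 1: 21/3 = 7; row 2: 21/4 = 21/4. Minimum is 21/4 at row 2 (s2 leaves); pivot element 4.
Divide row 2 by 4; eliminate column c from the other rows.
z-row update in column a: -9 − (-8)·(1/2) = -5.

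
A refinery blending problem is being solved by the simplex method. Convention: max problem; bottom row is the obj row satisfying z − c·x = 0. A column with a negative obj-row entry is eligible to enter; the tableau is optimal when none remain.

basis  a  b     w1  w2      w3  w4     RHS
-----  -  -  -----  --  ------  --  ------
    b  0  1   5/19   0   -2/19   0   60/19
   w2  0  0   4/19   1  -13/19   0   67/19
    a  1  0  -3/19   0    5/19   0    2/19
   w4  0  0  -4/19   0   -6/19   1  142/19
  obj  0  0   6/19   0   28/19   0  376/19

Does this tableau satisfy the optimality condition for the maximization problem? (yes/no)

yes

Every obj-row coefficient is ≥ 0, so the tableau is optimal.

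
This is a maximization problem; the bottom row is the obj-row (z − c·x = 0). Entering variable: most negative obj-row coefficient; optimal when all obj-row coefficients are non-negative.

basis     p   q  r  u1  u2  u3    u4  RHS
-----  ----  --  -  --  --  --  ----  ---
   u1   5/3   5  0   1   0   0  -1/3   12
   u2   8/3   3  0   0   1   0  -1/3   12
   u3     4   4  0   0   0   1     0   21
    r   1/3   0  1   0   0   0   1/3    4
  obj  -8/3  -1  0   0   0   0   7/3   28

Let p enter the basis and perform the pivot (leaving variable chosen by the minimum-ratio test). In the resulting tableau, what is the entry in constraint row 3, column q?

Ratio test on column p — row 1: 12/(5/3) = 36/5; row 2: 12/(8/3) = 9/2; row 3: 21/4 = 21/4; row 4: 4/(1/3) = 12. Minimum is 9/2 at row 2 (u2 leaves); pivot element 8/3.
Divide row 2 by 8/3; eliminate column p from the other rows.
Row 3 update in column q: 4 − 4·(9/8) = -1/2.

-1/2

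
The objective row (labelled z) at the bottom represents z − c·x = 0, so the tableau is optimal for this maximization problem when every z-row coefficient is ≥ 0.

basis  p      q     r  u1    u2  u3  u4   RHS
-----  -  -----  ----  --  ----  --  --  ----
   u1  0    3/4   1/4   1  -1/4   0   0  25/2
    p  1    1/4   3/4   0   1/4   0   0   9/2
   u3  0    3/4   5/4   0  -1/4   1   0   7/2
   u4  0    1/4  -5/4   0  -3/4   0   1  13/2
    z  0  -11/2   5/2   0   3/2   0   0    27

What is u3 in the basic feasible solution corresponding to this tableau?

u3 is basic (row 3); its value is the RHS of that row, 7/2.

7/2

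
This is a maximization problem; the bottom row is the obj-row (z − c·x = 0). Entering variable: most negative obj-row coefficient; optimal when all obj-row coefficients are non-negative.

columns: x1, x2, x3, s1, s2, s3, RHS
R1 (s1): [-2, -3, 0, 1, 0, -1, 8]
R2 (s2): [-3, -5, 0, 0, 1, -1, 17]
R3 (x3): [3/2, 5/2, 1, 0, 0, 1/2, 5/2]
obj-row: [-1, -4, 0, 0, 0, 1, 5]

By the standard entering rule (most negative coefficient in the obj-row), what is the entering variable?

x2

Negative obj-row entries: x1: -1, x2: -4.
The most negative is -4 in column x2, so x2 enters.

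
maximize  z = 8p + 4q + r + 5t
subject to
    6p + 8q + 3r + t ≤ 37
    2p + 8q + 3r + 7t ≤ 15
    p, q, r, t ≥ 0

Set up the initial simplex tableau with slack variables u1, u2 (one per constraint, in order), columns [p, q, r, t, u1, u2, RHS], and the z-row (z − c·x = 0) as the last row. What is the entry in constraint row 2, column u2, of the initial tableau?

1

Slack u2 belongs to constraint 2; its column is the unit vector e_2, so the entry in row 2 is 1.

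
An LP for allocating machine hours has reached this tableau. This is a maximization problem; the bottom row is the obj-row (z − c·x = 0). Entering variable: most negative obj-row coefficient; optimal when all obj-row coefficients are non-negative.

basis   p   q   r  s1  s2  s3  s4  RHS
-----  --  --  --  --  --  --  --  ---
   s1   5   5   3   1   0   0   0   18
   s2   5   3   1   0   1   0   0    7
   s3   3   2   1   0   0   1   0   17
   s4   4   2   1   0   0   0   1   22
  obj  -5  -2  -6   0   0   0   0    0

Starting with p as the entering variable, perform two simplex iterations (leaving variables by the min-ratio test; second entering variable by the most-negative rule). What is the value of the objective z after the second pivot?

Ratio test on column p — row 1: 18/5 = 18/5; row 2: 7/5 = 7/5; row 3: 17/3 = 17/3; row 4: 22/4 = 11/2. Minimum is 7/5 at row 2 (s2 leaves); pivot element 5.
Pivot on row 2; the obj-row RHS becomes 0 − (-5)·(7/5) = 7.
Next entering variable (most negative obj-row entry -5): r.
Ratio test on column r — row 1: 11/2 = 11/2; row 2: (7/5)/(1/5) = 7; row 3: (64/5)/(2/5) = 32; row 4: (82/5)/(1/5) = 82. Minimum is 11/2 at row 1 (s1 leaves); pivot element 2.
After the second pivot the obj-row RHS is 7 − (-5)·(11/2) = 69/2.

69/2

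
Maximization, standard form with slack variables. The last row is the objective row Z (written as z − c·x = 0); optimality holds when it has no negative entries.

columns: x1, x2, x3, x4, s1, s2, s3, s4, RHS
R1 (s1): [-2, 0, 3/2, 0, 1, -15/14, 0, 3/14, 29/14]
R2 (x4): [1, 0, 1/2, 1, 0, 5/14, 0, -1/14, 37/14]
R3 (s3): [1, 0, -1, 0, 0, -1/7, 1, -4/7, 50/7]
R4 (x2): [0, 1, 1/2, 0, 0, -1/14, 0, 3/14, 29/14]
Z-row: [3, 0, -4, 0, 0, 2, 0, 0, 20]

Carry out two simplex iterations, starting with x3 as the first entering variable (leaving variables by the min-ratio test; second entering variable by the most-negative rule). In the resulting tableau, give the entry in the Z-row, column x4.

Ratio test on column x3 — row 1: (29/14)/(3/2) = 29/21; row 2: (37/14)/(1/2) = 37/7; row 3: entry -1 ≤ 0; row 4: (29/14)/(1/2) = 29/7. Minimum is 29/21 at row 1 (s1 leaves); pivot element 3/2.
Divide row 1 by 3/2; eliminate column x3 from the other rows.
Second iteration: most negative Z-row entry is -7/3 in column x1, so x1 enters.
Ratio test on column x1 — row 1: entry -4/3 ≤ 0; row 2: (41/21)/(5/3) = 41/35; row 3: entry -1/3 ≤ 0; row 4: (29/21)/(2/3) = 29/14. Minimum is 41/35 at row 2 (x4 leaves); pivot element 5/3.
Divide row 2 by 5/3; eliminate column x1 from the other rows.
After both pivots, the entry at the Z-row, column x4 is 7/5.

7/5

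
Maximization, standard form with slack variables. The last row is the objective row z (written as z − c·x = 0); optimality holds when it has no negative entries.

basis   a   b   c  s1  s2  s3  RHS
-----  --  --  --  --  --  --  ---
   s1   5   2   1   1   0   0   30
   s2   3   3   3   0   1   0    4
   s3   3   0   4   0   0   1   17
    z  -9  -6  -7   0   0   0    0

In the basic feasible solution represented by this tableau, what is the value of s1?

30

s1 is basic (row 1); its value is the RHS of that row, 30.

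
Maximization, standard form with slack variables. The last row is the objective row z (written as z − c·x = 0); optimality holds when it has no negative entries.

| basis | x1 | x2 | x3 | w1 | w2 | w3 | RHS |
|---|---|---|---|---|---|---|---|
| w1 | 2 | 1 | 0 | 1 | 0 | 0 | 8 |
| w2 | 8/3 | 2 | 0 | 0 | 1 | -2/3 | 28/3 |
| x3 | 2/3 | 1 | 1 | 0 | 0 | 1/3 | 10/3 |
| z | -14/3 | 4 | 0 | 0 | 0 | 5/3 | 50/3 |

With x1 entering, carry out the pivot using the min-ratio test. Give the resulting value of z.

33

Ratio test on column x1 — row 1: 8/2 = 4; row 2: (28/3)/(8/3) = 7/2; row 3: (10/3)/(2/3) = 5. Minimum is 7/2 at row 2 (w2 leaves); pivot element 8/3.
Pivot on row 2; the z-row RHS becomes 50/3 − (-14/3)·(7/2) = 33.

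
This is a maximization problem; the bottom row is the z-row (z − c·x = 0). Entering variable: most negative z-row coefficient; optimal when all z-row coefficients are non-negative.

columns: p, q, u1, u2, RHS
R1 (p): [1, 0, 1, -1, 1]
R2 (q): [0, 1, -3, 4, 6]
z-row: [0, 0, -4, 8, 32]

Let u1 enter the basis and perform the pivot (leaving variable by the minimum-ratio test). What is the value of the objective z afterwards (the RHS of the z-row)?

36

Ratio test on column u1 — row 1: 1/1 = 1; row 2: entry -3 ≤ 0. Minimum is 1 at row 1 (p leaves); pivot element 1.
Pivot on row 1; the z-row RHS becomes 32 − (-4)·1 = 36.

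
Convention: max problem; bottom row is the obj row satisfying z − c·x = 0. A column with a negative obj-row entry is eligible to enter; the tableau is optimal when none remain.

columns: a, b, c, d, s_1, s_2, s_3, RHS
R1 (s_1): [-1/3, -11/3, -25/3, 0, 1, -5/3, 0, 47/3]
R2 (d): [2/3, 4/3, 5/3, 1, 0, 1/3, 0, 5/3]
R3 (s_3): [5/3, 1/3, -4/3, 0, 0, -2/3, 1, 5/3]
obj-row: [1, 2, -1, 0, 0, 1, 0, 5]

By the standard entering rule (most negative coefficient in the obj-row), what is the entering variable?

Negative obj-row entries: c: -1.
The most negative is -1 in column c, so c enters.

c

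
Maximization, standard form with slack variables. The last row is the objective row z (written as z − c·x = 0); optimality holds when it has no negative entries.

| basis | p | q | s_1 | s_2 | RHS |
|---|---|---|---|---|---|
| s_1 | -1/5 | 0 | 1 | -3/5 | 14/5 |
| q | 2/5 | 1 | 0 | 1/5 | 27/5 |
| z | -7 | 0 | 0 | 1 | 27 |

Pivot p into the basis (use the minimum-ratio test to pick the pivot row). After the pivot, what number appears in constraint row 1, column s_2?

-1/2

Ratio test on column p — row 1: entry -1/5 ≤ 0; row 2: (27/5)/(2/5) = 27/2. Minimum is 27/2 at row 2 (q leaves); pivot element 2/5.
Divide row 2 by 2/5; eliminate column p from the other rows.
Row 1 update in column s_2: -3/5 − (-1/5)·(1/2) = -1/2.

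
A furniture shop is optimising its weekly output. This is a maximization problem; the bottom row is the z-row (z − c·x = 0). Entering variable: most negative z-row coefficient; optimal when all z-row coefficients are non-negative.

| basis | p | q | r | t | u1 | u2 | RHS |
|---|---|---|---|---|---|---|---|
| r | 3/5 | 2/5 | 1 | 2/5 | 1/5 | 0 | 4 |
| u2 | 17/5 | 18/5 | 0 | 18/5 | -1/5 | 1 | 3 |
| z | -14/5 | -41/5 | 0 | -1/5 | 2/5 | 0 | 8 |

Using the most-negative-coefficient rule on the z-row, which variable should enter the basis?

q

Negative z-row entries: p: -14/5, q: -41/5, t: -1/5.
The most negative is -41/5 in column q, so q enters.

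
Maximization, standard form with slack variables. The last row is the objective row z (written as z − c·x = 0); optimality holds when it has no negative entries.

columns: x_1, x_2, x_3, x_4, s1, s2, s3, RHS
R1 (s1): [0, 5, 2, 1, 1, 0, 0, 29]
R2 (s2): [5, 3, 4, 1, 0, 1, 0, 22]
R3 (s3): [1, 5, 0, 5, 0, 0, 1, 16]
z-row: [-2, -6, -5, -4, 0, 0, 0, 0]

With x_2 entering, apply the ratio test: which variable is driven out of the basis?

s3

Column x_2 entries and ratios — s1: 29/5 = 29/5; s2: 22/3 = 22/3; s3: 16/5 = 16/5.
Smallest ratio is 16/5 in the row of s3, so s3 leaves.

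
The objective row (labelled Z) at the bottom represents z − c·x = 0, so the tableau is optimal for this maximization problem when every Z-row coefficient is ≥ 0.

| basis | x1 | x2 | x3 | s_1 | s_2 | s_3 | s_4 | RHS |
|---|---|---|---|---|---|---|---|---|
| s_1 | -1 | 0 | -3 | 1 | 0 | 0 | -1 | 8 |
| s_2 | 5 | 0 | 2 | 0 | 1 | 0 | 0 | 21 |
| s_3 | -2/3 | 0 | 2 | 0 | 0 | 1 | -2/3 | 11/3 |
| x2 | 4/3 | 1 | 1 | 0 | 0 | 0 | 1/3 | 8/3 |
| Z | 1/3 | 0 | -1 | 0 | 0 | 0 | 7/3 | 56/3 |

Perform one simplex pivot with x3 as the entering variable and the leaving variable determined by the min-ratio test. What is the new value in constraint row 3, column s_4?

Ratio test on column x3 — row 1: entry -3 ≤ 0; row 2: 21/2 = 21/2; row 3: (11/3)/2 = 11/6; row 4: (8/3)/1 = 8/3. Minimum is 11/6 at row 3 (s_3 leaves); pivot element 2.
Divide row 3 by 2; eliminate column x3 from the other rows.
In the new row 3, the s_4 entry is the old entry divided by the pivot: (-2/3)/2 = -1/3.

-1/3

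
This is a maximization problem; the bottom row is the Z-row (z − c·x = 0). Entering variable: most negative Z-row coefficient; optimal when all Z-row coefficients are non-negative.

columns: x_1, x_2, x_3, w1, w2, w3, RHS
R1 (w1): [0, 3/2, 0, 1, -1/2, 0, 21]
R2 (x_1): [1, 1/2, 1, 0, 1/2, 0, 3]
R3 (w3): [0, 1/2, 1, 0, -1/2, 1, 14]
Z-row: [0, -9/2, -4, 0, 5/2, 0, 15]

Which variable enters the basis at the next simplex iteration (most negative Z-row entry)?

x_2

Negative Z-row entries: x_2: -9/2, x_3: -4.
The most negative is -9/2 in column x_2, so x_2 enters.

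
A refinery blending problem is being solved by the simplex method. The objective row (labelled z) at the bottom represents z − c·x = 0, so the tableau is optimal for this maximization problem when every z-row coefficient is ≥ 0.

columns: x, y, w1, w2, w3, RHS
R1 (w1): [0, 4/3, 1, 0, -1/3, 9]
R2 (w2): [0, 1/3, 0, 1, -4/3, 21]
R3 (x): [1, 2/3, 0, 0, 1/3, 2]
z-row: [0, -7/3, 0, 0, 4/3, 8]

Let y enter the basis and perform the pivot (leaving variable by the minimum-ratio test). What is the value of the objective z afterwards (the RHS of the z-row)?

15

Ratio test on column y — row 1: 9/(4/3) = 27/4; row 2: 21/(1/3) = 63; row 3: 2/(2/3) = 3. Minimum is 3 at row 3 (x leaves); pivot element 2/3.
Pivot on row 3; the z-row RHS becomes 8 − (-7/3)·3 = 15.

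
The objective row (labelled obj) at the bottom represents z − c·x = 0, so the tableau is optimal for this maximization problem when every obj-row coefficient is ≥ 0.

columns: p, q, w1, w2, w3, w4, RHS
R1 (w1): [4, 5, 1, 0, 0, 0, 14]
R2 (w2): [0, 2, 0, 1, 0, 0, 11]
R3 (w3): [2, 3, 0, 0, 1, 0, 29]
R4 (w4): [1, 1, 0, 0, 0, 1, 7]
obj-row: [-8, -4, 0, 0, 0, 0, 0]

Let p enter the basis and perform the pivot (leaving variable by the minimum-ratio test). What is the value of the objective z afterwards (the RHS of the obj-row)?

28

Ratio test on column p — row 1: 14/4 = 7/2; row 2: entry 0 ≤ 0; row 3: 29/2 = 29/2; row 4: 7/1 = 7. Minimum is 7/2 at row 1 (w1 leaves); pivot element 4.
Pivot on row 1; the obj-row RHS becomes 0 − (-8)·(7/2) = 28.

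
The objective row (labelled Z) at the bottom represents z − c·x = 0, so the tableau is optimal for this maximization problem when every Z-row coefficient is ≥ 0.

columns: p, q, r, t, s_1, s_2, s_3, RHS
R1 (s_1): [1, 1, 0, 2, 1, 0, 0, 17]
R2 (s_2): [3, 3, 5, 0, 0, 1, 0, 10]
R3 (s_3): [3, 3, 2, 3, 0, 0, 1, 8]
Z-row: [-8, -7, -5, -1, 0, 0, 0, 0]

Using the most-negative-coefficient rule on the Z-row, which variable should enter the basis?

Negative Z-row entries: p: -8, q: -7, r: -5, t: -1.
The most negative is -8 in column p, so p enters.

p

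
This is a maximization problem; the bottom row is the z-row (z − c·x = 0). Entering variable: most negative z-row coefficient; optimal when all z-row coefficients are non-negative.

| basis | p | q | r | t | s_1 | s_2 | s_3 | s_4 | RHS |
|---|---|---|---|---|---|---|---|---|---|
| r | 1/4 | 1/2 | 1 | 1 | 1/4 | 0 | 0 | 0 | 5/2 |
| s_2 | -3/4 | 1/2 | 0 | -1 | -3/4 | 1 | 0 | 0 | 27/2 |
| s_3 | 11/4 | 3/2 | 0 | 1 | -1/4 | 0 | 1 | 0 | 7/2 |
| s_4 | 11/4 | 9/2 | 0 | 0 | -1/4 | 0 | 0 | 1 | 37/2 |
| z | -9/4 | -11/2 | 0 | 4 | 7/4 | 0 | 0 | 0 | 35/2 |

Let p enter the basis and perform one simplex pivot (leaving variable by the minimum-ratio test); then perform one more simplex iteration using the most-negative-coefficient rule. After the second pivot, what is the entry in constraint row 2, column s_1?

-2/3

Ratio test on column p — row 1: (5/2)/(1/4) = 10; row 2: entry -3/4 ≤ 0; row 3: (7/2)/(11/4) = 14/11; row 4: (37/2)/(11/4) = 74/11. Minimum is 14/11 at row 3 (s_3 leaves); pivot element 11/4.
Divide row 3 by 11/4; eliminate column p from the other rows.
Second iteration: most negative z-row entry is -47/11 in column q, so q enters.
Ratio test on column q — row 1: (24/11)/(4/11) = 6; row 2: (159/11)/(10/11) = 159/10; row 3: (14/11)/(6/11) = 7/3; row 4: 15/3 = 5. Minimum is 7/3 at row 3 (p leaves); pivot element 6/11.
Divide row 3 by 6/11; eliminate column q from the other rows.
After both pivots, the entry at constraint row 2, column s_1 is -2/3.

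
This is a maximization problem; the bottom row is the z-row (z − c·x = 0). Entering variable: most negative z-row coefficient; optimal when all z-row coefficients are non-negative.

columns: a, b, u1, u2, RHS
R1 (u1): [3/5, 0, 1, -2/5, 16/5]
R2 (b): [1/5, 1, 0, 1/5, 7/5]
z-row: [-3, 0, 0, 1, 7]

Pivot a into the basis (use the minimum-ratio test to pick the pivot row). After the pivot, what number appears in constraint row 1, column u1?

Ratio test on column a — row 1: (16/5)/(3/5) = 16/3; row 2: (7/5)/(1/5) = 7. Minimum is 16/3 at row 1 (u1 leaves); pivot element 3/5.
Divide row 1 by 3/5; eliminate column a from the other rows.
In the new row 1, the u1 entry is the old entry divided by the pivot: 1/(3/5) = 5/3.

5/3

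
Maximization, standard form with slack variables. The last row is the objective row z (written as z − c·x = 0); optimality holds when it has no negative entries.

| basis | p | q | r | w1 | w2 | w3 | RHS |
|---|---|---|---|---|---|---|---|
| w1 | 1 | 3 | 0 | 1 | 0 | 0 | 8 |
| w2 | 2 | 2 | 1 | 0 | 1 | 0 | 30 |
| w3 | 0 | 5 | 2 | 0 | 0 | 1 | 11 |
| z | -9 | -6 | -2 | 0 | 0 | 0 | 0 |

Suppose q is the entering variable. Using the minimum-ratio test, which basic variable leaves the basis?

Column q entries and ratios — w1: 8/3 = 8/3; w2: 30/2 = 15; w3: 11/5 = 11/5.
Smallest ratio is 11/5 in the row of w3, so w3 leaves.

w3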